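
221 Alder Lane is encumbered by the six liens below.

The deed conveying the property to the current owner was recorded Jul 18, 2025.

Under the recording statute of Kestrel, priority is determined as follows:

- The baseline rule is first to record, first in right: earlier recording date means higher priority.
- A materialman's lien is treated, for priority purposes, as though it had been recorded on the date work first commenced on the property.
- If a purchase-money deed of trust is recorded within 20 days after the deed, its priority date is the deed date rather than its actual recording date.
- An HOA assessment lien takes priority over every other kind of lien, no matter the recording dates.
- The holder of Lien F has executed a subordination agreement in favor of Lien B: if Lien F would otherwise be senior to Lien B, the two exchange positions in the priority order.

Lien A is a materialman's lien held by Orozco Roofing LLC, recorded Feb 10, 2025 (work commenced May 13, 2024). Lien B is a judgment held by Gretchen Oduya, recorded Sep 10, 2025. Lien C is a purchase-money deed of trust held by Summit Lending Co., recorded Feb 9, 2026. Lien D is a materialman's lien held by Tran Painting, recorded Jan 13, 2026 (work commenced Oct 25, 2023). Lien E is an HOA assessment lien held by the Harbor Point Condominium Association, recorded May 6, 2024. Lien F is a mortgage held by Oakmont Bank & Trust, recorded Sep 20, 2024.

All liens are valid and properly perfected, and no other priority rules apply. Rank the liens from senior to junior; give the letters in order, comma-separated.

E, D, A, B, F, C

Adjusting effective dates: A relates back to May 13, 2024 (work commenced); C was recorded 206 days after the deed — beyond 20 days — so no relation-back applies; D's effective date is Oct 25, 2023, when work began.
E is an HOA assessment lien and takes priority over every other lien.
Ordering the rest by effective date: D (Oct 25, 2023), A (May 13, 2024), F (Sep 20, 2024), B (Sep 10, 2025), C (Feb 9, 2026).
F would otherwise be senior to B, so under the subordination agreement F and B exchange positions.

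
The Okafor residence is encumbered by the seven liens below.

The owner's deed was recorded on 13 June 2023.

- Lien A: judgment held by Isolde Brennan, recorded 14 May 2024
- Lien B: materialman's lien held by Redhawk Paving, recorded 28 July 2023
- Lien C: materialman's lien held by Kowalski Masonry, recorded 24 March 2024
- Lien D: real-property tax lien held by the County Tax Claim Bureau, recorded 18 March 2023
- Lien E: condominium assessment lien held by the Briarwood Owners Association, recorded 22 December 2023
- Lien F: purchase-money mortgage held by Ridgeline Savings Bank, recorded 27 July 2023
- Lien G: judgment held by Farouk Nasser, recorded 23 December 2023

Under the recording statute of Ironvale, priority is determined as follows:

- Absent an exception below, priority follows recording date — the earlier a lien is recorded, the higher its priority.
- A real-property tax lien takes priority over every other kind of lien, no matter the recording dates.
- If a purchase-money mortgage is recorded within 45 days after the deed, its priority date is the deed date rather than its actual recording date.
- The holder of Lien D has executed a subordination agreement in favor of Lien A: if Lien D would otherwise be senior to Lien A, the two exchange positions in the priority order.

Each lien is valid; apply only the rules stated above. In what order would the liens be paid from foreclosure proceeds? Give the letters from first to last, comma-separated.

A, F, B, E, G, C, D

Effective dates after the stated exceptions: F relates back to the deed date 13 June 2023.
D is a real-property tax lien, so it outranks all other liens regardless of date.
The other liens, earliest effective date first: F (13 June 2023), B (28 July 2023), E (22 December 2023), G (23 December 2023), C (24 March 2024), A (14 May 2024).
The subordination applies — D was senior to A — so D and A swap.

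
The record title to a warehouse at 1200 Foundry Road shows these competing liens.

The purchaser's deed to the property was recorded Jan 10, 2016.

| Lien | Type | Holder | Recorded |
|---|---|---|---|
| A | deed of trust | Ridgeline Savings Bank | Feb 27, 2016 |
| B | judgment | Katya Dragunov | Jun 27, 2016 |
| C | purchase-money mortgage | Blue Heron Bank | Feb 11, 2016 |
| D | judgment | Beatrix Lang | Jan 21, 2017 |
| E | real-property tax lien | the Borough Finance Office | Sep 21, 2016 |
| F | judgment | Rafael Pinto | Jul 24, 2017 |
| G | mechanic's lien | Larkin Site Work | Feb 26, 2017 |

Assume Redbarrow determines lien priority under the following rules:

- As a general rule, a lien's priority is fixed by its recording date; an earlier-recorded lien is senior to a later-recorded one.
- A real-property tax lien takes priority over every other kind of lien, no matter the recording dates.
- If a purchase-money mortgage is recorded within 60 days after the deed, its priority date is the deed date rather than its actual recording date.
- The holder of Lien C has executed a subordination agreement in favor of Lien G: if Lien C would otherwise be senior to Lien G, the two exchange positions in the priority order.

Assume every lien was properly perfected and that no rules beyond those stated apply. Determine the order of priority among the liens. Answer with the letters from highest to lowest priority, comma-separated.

E, G, A, B, D, C, F

Adjusting effective dates: C's effective date is the deed date, Jan 10, 2016.
E is a real-property tax lien and takes priority over every other lien.
The other liens, earliest effective date first: C (Jan 10, 2016), A (Feb 27, 2016), B (Jun 27, 2016), D (Jan 21, 2017), G (Feb 26, 2017), F (Jul 24, 2017).
C would otherwise be senior to G, so under the subordination agreement C and G exchange positions.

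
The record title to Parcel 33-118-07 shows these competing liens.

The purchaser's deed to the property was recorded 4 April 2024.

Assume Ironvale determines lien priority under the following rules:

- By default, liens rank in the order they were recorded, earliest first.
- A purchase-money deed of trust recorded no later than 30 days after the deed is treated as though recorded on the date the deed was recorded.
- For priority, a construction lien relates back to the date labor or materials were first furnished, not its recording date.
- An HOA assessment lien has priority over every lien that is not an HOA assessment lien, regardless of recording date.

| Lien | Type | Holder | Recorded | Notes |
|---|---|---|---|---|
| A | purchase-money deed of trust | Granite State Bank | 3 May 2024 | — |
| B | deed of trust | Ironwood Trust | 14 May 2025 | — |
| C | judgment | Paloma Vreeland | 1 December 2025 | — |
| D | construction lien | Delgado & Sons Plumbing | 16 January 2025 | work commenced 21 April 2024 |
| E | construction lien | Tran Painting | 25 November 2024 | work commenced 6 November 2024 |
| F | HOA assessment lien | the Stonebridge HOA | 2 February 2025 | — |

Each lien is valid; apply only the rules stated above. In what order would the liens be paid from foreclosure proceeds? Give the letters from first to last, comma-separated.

First, effective dates: A was recorded within the 30-day window, so its effective date is the deed date 4 April 2024; D's effective date is 21 April 2024, when work began; E is treated as recorded 6 November 2024, the work-commencement date.
As an HOA assessment lien, F is senior to every other lien.
Ordering the rest by effective date: A (4 April 2024), D (21 April 2024), E (6 November 2024), B (14 May 2025), C (1 December 2025).

F, A, D, E, B, C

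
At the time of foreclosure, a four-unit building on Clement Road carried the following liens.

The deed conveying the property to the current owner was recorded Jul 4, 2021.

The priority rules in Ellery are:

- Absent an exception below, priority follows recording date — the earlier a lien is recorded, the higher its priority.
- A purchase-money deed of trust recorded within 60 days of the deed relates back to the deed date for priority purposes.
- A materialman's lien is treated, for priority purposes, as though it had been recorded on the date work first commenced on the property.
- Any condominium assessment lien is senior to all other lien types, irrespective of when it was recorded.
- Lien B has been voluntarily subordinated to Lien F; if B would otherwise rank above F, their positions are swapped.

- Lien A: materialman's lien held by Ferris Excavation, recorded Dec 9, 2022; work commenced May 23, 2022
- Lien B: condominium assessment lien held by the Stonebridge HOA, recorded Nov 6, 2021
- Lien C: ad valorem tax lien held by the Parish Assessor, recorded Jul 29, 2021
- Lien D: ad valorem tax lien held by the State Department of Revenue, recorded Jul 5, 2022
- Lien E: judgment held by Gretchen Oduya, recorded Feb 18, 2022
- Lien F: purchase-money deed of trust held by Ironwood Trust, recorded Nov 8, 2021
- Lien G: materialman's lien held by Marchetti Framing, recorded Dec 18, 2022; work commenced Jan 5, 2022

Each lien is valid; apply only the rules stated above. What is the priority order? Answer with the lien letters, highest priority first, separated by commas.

F, C, B, G, E, A, D

First, effective dates: A relates back to May 23, 2022 (work commenced); F was recorded 127 days after the deed — beyond 60 days — so no relation-back applies; G's effective date is Jan 5, 2022, when work began.
B is a condominium assessment lien and takes priority over every other lien.
Ordering the rest by effective date: C (Jul 29, 2021), F (Nov 8, 2021), G (Jan 5, 2022), E (Feb 18, 2022), A (May 23, 2022), D (Jul 5, 2022).
B is senior to F before the subordination, so the two trade places.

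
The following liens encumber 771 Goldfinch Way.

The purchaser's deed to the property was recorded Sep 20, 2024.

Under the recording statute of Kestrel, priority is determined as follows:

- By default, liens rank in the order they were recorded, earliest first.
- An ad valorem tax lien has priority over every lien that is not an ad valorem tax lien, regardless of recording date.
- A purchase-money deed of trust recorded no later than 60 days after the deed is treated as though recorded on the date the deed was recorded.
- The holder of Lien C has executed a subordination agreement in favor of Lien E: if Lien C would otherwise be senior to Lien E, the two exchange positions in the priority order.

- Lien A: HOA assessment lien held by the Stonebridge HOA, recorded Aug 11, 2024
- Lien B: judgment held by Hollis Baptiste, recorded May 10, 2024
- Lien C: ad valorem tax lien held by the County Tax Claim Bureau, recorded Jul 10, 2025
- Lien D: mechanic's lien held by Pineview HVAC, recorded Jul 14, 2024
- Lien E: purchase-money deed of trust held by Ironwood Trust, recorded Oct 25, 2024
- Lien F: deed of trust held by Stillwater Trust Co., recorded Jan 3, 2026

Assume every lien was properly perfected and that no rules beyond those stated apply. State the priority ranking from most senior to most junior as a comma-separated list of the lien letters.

E, B, D, A, C, F

Effective dates: E relates back to the deed date Sep 20, 2024.
C, as an ad valorem tax lien, has superpriority and ranks first.
Remaining liens by effective date: B (May 10, 2024), D (Jul 14, 2024), A (Aug 11, 2024), E (Sep 20, 2024), F (Jan 3, 2026).
C would otherwise be senior to E, so under the subordination agreement C and E exchange positions.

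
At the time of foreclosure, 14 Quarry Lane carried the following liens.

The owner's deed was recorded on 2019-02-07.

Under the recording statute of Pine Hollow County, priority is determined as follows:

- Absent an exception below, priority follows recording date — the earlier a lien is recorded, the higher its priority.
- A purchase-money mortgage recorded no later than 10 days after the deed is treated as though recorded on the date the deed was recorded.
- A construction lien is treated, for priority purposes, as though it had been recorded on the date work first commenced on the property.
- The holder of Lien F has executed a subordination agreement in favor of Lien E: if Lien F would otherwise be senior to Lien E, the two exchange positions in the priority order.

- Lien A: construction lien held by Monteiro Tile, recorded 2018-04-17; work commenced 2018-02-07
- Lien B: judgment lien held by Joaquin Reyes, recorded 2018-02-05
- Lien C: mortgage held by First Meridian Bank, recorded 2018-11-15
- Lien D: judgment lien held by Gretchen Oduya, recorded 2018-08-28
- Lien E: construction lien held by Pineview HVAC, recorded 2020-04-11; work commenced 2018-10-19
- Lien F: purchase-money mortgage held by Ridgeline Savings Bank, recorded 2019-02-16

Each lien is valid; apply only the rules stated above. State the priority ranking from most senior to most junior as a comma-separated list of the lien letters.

B, A, D, E, C, F

First, effective dates: A's effective date is 2018-02-07, when work began; E is treated as recorded 2018-10-19, the work-commencement date; F's effective date is the deed date, 2019-02-07.
By effective date: B (2018-02-05), A (2018-02-07), D (2018-08-28), E (2018-10-19), C (2018-11-15), F (2019-02-07).
Since F is not senior to E, the subordination leaves the order unchanged.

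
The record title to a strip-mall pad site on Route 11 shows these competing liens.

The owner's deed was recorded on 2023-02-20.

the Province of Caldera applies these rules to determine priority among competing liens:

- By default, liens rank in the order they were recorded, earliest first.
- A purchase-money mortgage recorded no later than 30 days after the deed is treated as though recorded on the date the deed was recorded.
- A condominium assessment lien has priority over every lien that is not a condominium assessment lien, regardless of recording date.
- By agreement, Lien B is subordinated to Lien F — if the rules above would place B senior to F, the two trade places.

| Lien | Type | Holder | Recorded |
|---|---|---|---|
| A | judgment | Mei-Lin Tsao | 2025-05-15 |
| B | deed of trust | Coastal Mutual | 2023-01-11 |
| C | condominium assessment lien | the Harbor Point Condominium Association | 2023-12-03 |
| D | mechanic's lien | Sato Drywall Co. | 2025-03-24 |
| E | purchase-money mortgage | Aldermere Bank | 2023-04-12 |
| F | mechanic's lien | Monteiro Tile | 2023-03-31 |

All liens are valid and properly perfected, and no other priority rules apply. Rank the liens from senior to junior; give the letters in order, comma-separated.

C, F, B, E, D, A

Adjusting effective dates: E was recorded 51 days after the deed, outside the 30-day window, so it keeps its recording date.
C is a condominium assessment lien, so it outranks all other liens regardless of date.
Among the remaining liens, by effective date: B (2023-01-11), F (2023-03-31), E (2023-04-12), D (2025-03-24), A (2025-05-15).
B would otherwise be senior to F, so under the subordination agreement B and F exchange positions.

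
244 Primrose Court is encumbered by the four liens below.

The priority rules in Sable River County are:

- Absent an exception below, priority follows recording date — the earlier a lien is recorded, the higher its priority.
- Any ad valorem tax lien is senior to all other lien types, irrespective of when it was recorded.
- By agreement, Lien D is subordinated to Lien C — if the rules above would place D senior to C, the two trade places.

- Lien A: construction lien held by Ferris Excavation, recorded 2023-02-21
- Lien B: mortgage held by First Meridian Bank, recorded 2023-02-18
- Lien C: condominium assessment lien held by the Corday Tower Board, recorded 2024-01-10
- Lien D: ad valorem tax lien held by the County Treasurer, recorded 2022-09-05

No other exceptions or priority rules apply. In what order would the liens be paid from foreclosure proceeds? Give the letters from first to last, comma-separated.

D is an ad valorem tax lien, so it outranks all other liens regardless of date.
Ordering the rest by effective date: B (2023-02-18), A (2023-02-21), C (2024-01-10).
D would otherwise be senior to C, so under the subordination agreement D and C exchange positions.

C, B, A, D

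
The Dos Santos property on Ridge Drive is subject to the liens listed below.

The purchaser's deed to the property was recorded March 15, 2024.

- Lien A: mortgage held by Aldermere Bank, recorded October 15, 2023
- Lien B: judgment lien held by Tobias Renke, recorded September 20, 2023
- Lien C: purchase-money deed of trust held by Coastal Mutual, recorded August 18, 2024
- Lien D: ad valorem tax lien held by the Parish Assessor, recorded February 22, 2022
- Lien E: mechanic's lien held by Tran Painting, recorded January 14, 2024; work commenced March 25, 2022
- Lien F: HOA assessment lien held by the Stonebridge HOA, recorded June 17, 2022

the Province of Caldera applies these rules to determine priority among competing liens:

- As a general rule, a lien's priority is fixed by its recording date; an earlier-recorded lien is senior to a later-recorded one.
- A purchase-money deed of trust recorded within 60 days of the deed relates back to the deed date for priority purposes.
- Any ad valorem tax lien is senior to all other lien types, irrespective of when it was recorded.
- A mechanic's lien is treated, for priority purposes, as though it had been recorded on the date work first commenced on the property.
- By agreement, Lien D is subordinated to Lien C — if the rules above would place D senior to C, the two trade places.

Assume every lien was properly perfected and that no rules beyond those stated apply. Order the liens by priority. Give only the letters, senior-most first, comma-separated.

C, E, F, B, A, D

Adjusting effective dates: C was recorded 156 days after the deed — beyond 60 days — so no relation-back applies; E's effective date is March 25, 2022, when work began.
As an ad valorem tax lien, D is senior to every other lien.
Among the remaining liens, by effective date: E (March 25, 2022), F (June 17, 2022), B (September 20, 2023), A (October 15, 2023), C (August 18, 2024).
The subordination applies — D was senior to C — so D and C swap.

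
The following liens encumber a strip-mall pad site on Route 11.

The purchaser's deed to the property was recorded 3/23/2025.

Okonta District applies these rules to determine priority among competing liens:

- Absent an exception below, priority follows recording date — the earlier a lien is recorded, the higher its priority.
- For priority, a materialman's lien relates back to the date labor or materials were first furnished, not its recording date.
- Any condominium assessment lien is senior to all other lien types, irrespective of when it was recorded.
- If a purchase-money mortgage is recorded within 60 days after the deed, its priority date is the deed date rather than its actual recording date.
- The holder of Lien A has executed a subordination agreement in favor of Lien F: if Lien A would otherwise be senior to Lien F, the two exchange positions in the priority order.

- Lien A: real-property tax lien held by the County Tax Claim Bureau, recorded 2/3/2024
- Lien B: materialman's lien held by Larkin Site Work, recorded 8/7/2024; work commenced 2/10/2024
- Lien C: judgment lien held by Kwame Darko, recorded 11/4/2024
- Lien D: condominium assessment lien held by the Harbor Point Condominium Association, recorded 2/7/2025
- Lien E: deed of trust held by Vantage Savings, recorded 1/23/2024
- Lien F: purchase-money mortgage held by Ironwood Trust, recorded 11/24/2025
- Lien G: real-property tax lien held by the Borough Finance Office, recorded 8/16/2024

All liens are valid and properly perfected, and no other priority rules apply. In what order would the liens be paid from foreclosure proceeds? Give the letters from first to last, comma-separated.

D, E, F, B, G, C, A

Effective dates: B's effective date is 2/10/2024, when work began; F was recorded 246 days after the deed — beyond 60 days — so no relation-back applies.
D is a condominium assessment lien, so it outranks all other liens regardless of date.
Ordering the rest by effective date: E (1/23/2024), A (2/3/2024), B (2/10/2024), G (8/16/2024), C (11/4/2024), F (11/24/2025).
A would otherwise be senior to F, so under the subordination agreement A and F exchange positions.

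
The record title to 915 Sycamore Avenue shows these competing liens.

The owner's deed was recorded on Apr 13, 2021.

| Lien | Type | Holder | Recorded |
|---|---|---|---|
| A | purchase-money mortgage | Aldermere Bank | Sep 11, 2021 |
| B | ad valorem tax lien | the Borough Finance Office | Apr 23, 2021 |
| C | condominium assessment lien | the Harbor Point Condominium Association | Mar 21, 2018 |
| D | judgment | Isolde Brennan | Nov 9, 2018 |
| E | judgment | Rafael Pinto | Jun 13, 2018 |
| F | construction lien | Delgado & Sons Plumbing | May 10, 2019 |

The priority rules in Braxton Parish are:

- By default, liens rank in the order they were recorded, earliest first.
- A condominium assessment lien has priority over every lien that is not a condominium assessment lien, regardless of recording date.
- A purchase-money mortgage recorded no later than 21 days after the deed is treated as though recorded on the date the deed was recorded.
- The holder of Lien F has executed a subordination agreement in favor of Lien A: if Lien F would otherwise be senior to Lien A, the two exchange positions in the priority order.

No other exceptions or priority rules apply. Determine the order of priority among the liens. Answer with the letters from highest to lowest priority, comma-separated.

Adjusting effective dates: A was recorded 151 days after the deed, outside the 21-day window, so it keeps its recording date.
As a condominium assessment lien, C is senior to every other lien.
Remaining liens by effective date: E (Jun 13, 2018), D (Nov 9, 2018), F (May 10, 2019), B (Apr 23, 2021), A (Sep 11, 2021).
F is senior to A before the subordination, so the two trade places.

C, E, D, A, B, F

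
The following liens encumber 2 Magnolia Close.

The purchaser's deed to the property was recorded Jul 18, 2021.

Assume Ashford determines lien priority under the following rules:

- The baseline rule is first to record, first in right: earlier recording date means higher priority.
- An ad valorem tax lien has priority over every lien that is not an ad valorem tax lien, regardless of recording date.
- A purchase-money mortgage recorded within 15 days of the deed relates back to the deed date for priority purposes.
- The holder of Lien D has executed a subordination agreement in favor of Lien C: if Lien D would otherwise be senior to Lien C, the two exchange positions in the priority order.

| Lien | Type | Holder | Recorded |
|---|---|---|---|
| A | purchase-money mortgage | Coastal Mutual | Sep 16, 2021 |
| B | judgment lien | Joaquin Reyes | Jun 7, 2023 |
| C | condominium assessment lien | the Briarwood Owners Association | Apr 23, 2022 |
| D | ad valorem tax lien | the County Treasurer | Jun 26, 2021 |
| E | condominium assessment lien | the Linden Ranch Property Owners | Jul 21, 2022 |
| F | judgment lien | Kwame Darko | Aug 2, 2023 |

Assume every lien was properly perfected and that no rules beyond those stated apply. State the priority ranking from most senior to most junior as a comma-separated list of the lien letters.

C, A, D, E, B, F

First, effective dates: A was recorded 60 days after the deed — beyond 15 days — so no relation-back applies.
D is an ad valorem tax lien and takes priority over every other lien.
Remaining liens by effective date: A (Sep 16, 2021), C (Apr 23, 2022), E (Jul 21, 2022), B (Jun 7, 2023), F (Aug 2, 2023).
The subordination applies — D was senior to C — so D and C swap.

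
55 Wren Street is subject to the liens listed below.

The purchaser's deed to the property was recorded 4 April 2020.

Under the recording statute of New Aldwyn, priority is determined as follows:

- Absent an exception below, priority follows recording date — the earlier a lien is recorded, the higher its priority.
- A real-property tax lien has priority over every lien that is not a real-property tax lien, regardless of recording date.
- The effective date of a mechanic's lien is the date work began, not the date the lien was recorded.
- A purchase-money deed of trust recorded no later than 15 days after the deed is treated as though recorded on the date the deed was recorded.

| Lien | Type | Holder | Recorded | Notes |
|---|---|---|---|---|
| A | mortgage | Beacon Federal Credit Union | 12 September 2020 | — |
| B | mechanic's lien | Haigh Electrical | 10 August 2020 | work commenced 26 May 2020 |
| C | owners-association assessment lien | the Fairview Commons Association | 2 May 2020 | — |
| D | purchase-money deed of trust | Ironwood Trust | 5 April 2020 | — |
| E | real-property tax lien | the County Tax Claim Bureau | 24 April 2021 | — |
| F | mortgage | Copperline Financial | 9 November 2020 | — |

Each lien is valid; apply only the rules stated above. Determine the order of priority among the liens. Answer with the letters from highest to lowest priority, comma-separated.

E, D, C, B, A, F

First, effective dates: B's effective date is 26 May 2020, when work began; D's effective date is the deed date, 4 April 2020.
As a real-property tax lien, E is senior to every other lien.
The other liens, earliest effective date first: D (4 April 2020), C (2 May 2020), B (26 May 2020), A (12 September 2020), F (9 November 2020).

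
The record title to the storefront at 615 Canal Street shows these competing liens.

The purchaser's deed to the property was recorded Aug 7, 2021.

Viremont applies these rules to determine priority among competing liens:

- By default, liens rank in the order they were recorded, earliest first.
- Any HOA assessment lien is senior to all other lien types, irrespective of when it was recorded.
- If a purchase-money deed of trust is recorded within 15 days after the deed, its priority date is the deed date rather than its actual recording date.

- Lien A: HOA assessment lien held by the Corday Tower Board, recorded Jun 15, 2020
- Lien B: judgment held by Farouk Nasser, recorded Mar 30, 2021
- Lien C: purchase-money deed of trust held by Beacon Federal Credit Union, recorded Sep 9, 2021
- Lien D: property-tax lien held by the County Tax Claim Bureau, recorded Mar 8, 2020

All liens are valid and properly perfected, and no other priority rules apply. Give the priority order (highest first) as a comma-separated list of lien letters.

A, D, B, C

Effective dates after the stated exceptions: C was recorded 33 days after the deed, outside the 15-day window, so it keeps its recording date.
A is an HOA assessment lien, so it outranks all other liens regardless of date.
Remaining liens by effective date: D (Mar 8, 2020), B (Mar 30, 2021), C (Sep 9, 2021).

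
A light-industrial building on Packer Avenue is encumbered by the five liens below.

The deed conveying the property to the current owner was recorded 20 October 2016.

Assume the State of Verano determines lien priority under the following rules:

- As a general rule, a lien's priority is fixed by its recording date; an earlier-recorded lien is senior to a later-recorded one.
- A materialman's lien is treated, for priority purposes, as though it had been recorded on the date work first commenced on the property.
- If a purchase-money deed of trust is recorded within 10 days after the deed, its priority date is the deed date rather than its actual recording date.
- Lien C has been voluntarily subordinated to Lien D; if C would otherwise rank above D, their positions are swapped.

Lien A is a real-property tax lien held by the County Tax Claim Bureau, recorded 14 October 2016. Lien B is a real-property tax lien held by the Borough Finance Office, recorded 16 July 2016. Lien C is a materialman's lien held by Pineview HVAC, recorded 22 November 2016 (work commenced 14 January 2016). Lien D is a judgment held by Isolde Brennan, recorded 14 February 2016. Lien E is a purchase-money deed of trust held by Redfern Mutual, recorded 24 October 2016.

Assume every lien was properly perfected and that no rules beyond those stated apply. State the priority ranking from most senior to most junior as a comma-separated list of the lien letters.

D, C, B, A, E

Effective dates after the stated exceptions: C is treated as recorded 14 January 2016, the work-commencement date; E was recorded within the 10-day window, so its effective date is the deed date 20 October 2016.
By effective date: C (14 January 2016), D (14 February 2016), B (16 July 2016), A (14 October 2016), E (20 October 2016).
The subordination applies — C was senior to D — so C and D swap.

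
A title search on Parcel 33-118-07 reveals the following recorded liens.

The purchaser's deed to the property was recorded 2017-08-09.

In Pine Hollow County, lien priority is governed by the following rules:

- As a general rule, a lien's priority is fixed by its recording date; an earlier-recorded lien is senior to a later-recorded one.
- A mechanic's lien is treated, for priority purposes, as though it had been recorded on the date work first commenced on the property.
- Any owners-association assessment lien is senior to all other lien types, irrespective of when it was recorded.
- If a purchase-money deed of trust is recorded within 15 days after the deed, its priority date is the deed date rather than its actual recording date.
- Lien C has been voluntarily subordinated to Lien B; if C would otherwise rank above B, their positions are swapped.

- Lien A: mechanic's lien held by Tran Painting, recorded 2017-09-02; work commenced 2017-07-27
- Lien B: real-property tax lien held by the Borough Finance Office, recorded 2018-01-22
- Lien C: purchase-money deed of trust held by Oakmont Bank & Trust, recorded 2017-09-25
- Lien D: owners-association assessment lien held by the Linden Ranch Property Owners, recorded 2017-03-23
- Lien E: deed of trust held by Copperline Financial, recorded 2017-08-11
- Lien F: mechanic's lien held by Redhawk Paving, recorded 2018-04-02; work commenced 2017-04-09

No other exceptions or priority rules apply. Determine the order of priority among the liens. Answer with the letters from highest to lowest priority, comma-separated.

First, effective dates: A relates back to 2017-07-27 (work commenced); C missed the 15-day window (47 days after the deed), so its recording date stands; F relates back to 2017-04-09 (work commenced).
D is an owners-association assessment lien, so it outranks all other liens regardless of date.
The other liens, earliest effective date first: F (2017-04-09), A (2017-07-27), E (2017-08-11), C (2017-09-25), B (2018-01-22).
Because C would otherwise rank above B, the subordination swaps them.

D, F, A, E, B, C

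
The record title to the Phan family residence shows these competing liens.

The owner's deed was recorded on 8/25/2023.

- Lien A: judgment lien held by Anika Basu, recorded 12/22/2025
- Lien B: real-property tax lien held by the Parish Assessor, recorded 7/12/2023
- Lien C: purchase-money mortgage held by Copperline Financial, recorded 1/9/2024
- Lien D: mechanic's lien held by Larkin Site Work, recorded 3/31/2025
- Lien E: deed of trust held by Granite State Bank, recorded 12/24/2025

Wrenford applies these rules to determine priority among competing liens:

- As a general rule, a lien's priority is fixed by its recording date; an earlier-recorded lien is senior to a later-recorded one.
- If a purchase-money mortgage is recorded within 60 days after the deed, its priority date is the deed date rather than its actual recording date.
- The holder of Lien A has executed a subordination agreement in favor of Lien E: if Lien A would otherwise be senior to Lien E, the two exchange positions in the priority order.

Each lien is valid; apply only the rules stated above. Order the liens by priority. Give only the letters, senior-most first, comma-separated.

Effective dates: C was recorded 137 days after the deed — beyond 60 days — so no relation-back applies.
Ordering by effective date: B (7/12/2023), C (1/9/2024), D (3/31/2025), A (12/22/2025), E (12/24/2025).
Because A would otherwise rank above E, the subordination swaps them.

B, C, D, E, A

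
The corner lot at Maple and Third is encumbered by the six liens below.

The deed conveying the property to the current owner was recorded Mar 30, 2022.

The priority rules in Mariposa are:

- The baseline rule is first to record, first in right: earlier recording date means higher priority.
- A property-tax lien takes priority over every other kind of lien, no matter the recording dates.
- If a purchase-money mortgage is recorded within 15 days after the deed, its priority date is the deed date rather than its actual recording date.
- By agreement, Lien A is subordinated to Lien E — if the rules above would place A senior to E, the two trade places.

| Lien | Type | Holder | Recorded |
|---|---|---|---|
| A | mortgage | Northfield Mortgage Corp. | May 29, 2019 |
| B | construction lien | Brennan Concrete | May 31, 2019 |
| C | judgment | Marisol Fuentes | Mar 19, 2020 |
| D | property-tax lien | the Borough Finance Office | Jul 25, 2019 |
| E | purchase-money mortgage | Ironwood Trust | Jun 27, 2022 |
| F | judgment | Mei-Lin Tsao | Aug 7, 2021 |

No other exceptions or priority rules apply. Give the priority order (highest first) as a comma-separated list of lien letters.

D, E, B, C, F, A

Effective dates: E was recorded 89 days after the deed, outside the 15-day window, so it keeps its recording date.
D, as a property-tax lien, has superpriority and ranks first.
The other liens, earliest effective date first: A (May 29, 2019), B (May 31, 2019), C (Mar 19, 2020), F (Aug 7, 2021), E (Jun 27, 2022).
A would otherwise be senior to E, so under the subordination agreement A and E exchange positions.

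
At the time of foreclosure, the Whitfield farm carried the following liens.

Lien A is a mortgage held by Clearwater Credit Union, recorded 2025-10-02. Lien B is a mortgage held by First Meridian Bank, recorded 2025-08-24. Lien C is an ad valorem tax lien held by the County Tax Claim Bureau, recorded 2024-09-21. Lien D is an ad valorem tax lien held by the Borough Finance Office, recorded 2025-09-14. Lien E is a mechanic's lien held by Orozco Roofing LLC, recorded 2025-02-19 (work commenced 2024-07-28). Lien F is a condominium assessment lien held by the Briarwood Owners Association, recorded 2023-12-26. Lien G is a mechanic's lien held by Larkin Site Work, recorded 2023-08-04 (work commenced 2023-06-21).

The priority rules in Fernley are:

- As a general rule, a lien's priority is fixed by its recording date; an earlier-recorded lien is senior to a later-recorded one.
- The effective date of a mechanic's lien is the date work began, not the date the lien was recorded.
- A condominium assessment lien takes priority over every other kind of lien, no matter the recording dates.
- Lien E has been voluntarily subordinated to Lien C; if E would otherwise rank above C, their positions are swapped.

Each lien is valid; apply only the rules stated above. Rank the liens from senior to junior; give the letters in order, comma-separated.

First, effective dates: E's effective date is 2024-07-28, when work began; G's effective date is 2023-06-21, when work began.
As a condominium assessment lien, F is senior to every other lien.
The other liens, earliest effective date first: G (2023-06-21), E (2024-07-28), C (2024-09-21), B (2025-08-24), D (2025-09-14), A (2025-10-02).
E is senior to C before the subordination, so the two trade places.

F, G, C, E, B, D, A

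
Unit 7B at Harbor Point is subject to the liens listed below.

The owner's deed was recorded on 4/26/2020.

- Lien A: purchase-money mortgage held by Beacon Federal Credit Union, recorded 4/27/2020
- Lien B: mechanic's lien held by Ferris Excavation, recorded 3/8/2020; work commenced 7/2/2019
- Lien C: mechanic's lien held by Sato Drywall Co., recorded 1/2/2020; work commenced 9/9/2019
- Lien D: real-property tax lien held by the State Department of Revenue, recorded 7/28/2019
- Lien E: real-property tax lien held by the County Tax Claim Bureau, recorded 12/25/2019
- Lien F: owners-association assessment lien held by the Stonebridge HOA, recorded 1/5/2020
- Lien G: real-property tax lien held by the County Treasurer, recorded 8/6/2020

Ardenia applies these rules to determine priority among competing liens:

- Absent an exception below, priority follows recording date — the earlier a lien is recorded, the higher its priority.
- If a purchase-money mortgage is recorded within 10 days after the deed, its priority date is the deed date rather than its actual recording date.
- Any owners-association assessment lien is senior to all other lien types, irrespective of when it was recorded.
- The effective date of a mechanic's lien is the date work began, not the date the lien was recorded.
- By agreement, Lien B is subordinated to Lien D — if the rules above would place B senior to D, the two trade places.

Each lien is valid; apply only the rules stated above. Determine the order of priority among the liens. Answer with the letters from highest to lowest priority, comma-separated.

F, D, B, C, E, A, G

Effective dates: A was recorded within the 10-day window, so its effective date is the deed date 4/26/2020; B is treated as recorded 7/2/2019, the work-commencement date; C relates back to 9/9/2019 (work commenced).
F is an owners-association assessment lien and takes priority over every other lien.
The other liens, earliest effective date first: B (7/2/2019), D (7/28/2019), C (9/9/2019), E (12/25/2019), A (4/26/2020), G (8/6/2020).
B would otherwise be senior to D, so under the subordination agreement B and D exchange positions.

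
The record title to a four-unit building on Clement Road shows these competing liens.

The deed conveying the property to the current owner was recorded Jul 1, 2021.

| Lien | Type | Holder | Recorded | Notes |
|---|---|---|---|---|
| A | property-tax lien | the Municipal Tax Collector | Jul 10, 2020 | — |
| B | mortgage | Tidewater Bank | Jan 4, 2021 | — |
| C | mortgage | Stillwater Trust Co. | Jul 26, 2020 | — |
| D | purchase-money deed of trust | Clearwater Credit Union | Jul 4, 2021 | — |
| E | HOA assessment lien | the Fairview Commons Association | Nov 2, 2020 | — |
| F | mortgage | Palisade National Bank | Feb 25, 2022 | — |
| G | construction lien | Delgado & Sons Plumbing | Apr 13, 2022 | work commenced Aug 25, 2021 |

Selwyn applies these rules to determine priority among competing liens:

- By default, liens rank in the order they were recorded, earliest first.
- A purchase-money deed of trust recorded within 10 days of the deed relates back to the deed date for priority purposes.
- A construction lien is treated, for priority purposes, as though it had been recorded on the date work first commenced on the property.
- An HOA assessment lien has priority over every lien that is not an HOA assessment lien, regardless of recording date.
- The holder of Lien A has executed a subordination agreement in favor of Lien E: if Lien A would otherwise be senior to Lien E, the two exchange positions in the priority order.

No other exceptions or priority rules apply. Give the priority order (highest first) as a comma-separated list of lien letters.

E, A, C, B, D, G, F

Effective dates: D relates back to the deed date Jul 1, 2021; G relates back to Aug 25, 2021 (work commenced).
As an HOA assessment lien, E is senior to every other lien.
Ordering the rest by effective date: A (Jul 10, 2020), C (Jul 26, 2020), B (Jan 4, 2021), D (Jul 1, 2021), G (Aug 25, 2021), F (Feb 25, 2022).
A already ranks below E; the subordination has no effect.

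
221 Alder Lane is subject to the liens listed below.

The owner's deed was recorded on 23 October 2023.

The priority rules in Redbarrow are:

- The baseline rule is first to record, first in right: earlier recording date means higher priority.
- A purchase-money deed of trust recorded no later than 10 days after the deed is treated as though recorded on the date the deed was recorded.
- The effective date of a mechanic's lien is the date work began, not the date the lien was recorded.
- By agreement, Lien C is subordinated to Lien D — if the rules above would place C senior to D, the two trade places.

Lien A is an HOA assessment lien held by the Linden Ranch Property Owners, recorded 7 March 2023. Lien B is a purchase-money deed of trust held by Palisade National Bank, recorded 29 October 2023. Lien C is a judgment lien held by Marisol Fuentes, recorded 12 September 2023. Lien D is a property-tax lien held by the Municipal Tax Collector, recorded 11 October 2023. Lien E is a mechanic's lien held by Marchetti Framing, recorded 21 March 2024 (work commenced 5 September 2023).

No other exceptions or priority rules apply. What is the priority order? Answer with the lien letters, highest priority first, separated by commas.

Effective dates after the stated exceptions: B relates back to the deed date 23 October 2023; E's effective date is 5 September 2023, when work began.
Sorted by effective date: A (7 March 2023), E (5 September 2023), C (12 September 2023), D (11 October 2023), B (23 October 2023).
The subordination applies — C was senior to D — so C and D swap.

A, E, D, C, B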